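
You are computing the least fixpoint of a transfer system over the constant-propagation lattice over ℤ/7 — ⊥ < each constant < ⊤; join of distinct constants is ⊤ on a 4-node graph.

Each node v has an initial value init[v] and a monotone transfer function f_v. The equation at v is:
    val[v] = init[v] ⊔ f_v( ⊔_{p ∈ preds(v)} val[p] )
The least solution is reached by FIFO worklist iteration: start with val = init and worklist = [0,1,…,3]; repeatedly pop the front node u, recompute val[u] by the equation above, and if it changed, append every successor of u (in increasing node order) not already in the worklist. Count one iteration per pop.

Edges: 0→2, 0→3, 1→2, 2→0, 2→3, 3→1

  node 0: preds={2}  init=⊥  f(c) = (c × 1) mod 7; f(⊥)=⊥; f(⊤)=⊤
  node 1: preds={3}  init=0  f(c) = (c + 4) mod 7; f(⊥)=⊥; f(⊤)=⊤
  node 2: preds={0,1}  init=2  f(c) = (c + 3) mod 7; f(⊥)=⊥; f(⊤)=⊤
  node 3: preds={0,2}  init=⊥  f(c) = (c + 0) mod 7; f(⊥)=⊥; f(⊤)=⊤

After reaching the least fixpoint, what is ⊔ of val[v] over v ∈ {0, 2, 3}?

Worklist (8 pops):
  #1 pop 0: in=2 → 2 (was ⊥); enqueue []
  #2 pop 1: in=⊥ → 0 (no change)
  #3 pop 2: in=⊤ → ⊤ (was 2); enqueue [0]
  #4 pop 3: in=⊤ → ⊤ (was ⊥); enqueue [1]
  #5 pop 0: in=⊤ → ⊤ (was 2); enqueue [2,3]
  #6 pop 1: in=⊤ → ⊤ (was 0); enqueue []
  #7 pop 2: in=⊤ → ⊤ (no change)
  #8 pop 3: in=⊤ → ⊤ (no change)

Fixpoint:
  val[0] = ⊤
  val[1] = ⊤
  val[2] = ⊤
  val[3] = ⊤

⊤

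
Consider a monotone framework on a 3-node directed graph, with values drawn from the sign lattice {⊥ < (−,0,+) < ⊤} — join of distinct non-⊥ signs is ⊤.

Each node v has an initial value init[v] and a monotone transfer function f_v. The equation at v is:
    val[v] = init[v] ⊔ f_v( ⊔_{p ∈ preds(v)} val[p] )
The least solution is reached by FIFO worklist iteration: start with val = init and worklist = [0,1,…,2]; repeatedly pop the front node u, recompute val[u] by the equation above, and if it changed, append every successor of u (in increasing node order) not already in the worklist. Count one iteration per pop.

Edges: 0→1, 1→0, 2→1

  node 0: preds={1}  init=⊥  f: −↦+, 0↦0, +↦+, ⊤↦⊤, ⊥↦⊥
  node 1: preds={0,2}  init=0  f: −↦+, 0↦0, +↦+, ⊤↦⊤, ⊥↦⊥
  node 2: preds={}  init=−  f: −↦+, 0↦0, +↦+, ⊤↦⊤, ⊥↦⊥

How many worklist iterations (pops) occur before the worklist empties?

5

Iteration log — 5 steps:
  step 1. node 0  ⊔preds=0  new=0  old=⊥  +wl: 
  step 2. node 1  ⊔preds=⊤  new=⊤  old=0  +wl: 0
  step 3. node 2  ⊔preds=⊥  new=−  stable
  step 4. node 0  ⊔preds=⊤  new=⊤  old=0  +wl: 1
  step 5. node 1  ⊔preds=⊤  new=⊤  stable

Least fixpoint reached:
  node 0: ⊤
  node 1: ⊤
  node 2: −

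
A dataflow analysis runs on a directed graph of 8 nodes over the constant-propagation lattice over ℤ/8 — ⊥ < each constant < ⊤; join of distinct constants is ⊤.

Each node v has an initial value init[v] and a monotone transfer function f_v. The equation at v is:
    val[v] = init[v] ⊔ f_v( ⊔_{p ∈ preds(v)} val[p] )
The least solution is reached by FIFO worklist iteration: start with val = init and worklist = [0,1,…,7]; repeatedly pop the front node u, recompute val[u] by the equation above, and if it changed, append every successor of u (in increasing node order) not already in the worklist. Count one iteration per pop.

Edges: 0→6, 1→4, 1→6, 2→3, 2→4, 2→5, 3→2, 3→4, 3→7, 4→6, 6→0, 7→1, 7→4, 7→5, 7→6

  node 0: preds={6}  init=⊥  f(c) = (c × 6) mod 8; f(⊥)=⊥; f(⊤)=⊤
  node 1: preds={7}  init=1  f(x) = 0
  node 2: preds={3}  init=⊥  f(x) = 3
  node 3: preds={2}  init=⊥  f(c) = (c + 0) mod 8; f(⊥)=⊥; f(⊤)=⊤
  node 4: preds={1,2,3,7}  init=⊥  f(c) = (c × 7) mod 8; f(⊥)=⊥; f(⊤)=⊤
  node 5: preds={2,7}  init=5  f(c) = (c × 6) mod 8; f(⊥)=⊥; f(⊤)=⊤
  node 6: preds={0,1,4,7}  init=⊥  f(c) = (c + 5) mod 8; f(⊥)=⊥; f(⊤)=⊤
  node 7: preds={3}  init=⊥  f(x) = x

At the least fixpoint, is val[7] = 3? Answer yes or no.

Worklist (14 pops):
  #1 pop 0: in=⊥ → ⊥ (no change)
  #2 pop 1: in=⊥ → ⊤ (was 1); enqueue []
  #3 pop 2: in=⊥ → 3 (was ⊥); enqueue []
  #4 pop 3: in=3 → 3 (was ⊥); enqueue [2]
  #5 pop 4: in=⊤ → ⊤ (was ⊥); enqueue []
  #6 pop 5: in=3 → ⊤ (was 5); enqueue []
  #7 pop 6: in=⊤ → ⊤ (was ⊥); enqueue [0]
  #8 pop 7: in=3 → 3 (was ⊥); enqueue [1,4,5,6]
  #9 pop 2: in=3 → 3 (no change)
  #10 pop 0: in=⊤ → ⊤ (was ⊥); enqueue []
  #11 pop 1: in=3 → ⊤ (no change)
  #12 pop 4: in=⊤ → ⊤ (no change)
  #13 pop 5: in=3 → ⊤ (no change)
  #14 pop 6: in=⊤ → ⊤ (no change)

Fixpoint:
  val[0] = ⊤
  val[1] = ⊤
  val[2] = 3
  val[3] = 3
  val[4] = ⊤
  val[5] = ⊤
  val[6] = ⊤
  val[7] = 3

yes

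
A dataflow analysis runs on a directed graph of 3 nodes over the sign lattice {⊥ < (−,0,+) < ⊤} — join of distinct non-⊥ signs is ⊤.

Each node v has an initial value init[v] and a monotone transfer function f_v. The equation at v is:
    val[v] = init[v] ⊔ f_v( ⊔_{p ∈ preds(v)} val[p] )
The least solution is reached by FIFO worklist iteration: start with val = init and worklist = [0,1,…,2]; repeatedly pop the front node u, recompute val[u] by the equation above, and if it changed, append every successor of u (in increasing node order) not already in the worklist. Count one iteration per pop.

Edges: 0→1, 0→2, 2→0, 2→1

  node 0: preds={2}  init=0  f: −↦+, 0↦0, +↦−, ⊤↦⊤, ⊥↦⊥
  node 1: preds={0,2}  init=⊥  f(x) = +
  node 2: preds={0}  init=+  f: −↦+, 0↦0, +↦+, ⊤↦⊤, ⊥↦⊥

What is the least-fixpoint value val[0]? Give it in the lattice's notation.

⊤

Trace (5 dequeues):
  [1] u=0 | in + | out ⊤ | prev 0 | push {}
  [2] u=1 | in ⊤ | out + | prev ⊥ | push {}
  [3] u=2 | in ⊤ | out ⊤ | prev + | push {0,1}
  [4] u=0 | in ⊤ | out ⊤ | ==
  [5] u=1 | in ⊤ | out + | ==

Converged values:
  [0] ⊤
  [1] +
  [2] ⊤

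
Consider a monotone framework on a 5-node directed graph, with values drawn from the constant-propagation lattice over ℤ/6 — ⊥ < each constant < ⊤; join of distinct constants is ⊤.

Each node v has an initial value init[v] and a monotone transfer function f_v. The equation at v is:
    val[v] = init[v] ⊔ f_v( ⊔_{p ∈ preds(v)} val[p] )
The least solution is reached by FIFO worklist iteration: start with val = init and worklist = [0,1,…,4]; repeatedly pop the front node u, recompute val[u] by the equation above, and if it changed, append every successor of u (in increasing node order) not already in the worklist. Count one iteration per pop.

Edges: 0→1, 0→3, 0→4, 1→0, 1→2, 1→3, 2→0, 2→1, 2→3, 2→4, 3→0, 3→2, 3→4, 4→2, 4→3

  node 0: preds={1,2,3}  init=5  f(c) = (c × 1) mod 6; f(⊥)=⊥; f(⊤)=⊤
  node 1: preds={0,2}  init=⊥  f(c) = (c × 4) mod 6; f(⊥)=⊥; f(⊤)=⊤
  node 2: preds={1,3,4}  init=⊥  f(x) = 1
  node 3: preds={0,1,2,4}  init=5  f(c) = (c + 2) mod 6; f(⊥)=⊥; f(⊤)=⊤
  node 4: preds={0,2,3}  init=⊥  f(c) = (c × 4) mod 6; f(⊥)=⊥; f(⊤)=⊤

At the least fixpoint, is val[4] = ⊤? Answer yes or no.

Worklist (11 pops):
  #1 pop 0: in=5 → 5 (no change)
  #2 pop 1: in=5 → 2 (was ⊥); enqueue [0]
  #3 pop 2: in=⊤ → 1 (was ⊥); enqueue [1]
  #4 pop 3: in=⊤ → ⊤ (was 5); enqueue [2]
  #5 pop 4: in=⊤ → ⊤ (was ⊥); enqueue [3]
  #6 pop 0: in=⊤ → ⊤ (was 5); enqueue [4]
  #7 pop 1: in=⊤ → ⊤ (was 2); enqueue [0]
  #8 pop 2: in=⊤ → 1 (no change)
  #9 pop 3: in=⊤ → ⊤ (no change)
  #10 pop 4: in=⊤ → ⊤ (no change)
  #11 pop 0: in=⊤ → ⊤ (no change)

Fixpoint:
  val[0] = ⊤
  val[1] = ⊤
  val[2] = 1
  val[3] = ⊤
  val[4] = ⊤

yes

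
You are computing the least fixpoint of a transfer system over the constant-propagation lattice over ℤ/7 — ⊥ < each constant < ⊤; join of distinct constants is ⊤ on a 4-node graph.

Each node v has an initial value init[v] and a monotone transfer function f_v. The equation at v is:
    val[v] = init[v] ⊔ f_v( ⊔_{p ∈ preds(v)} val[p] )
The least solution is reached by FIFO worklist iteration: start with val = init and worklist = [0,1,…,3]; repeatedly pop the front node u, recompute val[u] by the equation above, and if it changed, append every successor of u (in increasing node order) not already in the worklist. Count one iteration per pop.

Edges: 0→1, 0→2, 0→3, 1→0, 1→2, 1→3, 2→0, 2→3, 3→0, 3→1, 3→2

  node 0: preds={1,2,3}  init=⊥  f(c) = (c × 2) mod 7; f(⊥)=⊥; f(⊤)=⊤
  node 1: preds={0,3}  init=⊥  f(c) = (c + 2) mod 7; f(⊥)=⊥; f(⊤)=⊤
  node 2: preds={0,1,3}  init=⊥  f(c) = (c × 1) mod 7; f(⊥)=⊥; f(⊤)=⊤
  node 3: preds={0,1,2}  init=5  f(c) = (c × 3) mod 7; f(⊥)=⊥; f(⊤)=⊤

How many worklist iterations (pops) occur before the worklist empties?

8

Iteration log — 8 steps:
  step 1. node 0  ⊔preds=5  new=3  old=⊥  +wl: 
  step 2. node 1  ⊔preds=⊤  new=⊤  old=⊥  +wl: 0
  step 3. node 2  ⊔preds=⊤  new=⊤  old=⊥  +wl: 
  step 4. node 3  ⊔preds=⊤  new=⊤  old=5  +wl: 1,2
  step 5. node 0  ⊔preds=⊤  new=⊤  old=3  +wl: 3
  step 6. node 1  ⊔preds=⊤  new=⊤  stable
  step 7. node 2  ⊔preds=⊤  new=⊤  stable
  step 8. node 3  ⊔preds=⊤  new=⊤  stable

Least fixpoint reached:
  node 0: ⊤
  node 1: ⊤
  node 2: ⊤
  node 3: ⊤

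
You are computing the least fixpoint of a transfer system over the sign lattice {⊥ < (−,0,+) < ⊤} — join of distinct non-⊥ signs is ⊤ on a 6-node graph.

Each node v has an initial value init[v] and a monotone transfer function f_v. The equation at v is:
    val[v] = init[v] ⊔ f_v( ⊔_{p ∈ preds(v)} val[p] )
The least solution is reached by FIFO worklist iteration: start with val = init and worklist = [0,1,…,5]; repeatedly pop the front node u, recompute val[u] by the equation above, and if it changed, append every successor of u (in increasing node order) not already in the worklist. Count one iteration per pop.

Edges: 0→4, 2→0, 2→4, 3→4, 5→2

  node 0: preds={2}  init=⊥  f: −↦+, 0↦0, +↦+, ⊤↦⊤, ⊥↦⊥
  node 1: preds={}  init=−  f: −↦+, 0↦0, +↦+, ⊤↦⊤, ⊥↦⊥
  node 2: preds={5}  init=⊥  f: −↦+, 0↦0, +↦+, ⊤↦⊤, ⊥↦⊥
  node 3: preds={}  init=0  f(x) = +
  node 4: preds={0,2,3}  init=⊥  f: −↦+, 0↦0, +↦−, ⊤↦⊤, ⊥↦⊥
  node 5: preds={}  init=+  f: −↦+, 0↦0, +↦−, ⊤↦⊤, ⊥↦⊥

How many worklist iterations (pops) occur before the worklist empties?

8

Iteration log — 8 steps:
  step 1. node 0  ⊔preds=⊥  new=⊥  stable
  step 2. node 1  ⊔preds=⊥  new=−  stable
  step 3. node 2  ⊔preds=+  new=+  old=⊥  +wl: 0
  step 4. node 3  ⊔preds=⊥  new=⊤  old=0  +wl: 
  step 5. node 4  ⊔preds=⊤  new=⊤  old=⊥  +wl: 
  step 6. node 5  ⊔preds=⊥  new=+  stable
  step 7. node 0  ⊔preds=+  new=+  old=⊥  +wl: 4
  step 8. node 4  ⊔preds=⊤  new=⊤  stable

Least fixpoint reached:
  node 0: +
  node 1: −
  node 2: +
  node 3: ⊤
  node 4: ⊤
  node 5: +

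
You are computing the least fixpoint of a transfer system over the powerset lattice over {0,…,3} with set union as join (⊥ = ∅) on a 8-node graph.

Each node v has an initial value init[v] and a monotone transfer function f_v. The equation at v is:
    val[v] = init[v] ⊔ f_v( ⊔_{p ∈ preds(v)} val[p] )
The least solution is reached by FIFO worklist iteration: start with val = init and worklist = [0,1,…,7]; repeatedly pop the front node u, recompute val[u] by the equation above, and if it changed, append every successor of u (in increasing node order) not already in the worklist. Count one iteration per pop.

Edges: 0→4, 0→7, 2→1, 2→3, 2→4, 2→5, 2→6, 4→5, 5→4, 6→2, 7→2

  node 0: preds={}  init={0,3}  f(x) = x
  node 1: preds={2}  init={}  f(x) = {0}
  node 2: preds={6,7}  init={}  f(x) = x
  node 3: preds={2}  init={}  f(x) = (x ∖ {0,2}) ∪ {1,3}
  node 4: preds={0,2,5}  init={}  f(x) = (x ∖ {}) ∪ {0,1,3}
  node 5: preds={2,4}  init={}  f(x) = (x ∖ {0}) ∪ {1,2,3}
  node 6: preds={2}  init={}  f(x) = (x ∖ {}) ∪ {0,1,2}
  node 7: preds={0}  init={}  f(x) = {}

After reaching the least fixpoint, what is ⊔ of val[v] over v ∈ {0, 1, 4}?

Trace (15 dequeues):
  [1] u=0 | in {} | out {0,3} | ==
  [2] u=1 | in {} | out {0} | prev {} | push {}
  [3] u=2 | in {} | out {} | ==
  [4] u=3 | in {} | out {1,3} | prev {} | push {}
  [5] u=4 | in {0,3} | out {0,1,3} | prev {} | push {}
  [6] u=5 | in {0,1,3} | out {1,2,3} | prev {} | push {4}
  [7] u=6 | in {} | out {0,1,2} | prev {} | push {2}
  [8] u=7 | in {0,3} | out {} | ==
  [9] u=4 | in {0,1,2,3} | out {0,1,2,3} | prev {0,1,3} | push {5}
  [10] u=2 | in {0,1,2} | out {0,1,2} | prev {} | push {1,3,4,6}
  [11] u=5 | in {0,1,2,3} | out {1,2,3} | ==
  [12] u=1 | in {0,1,2} | out {0} | ==
  [13] u=3 | in {0,1,2} | out {1,3} | ==
  [14] u=4 | in {0,1,2,3} | out {0,1,2,3} | ==
  [15] u=6 | in {0,1,2} | out {0,1,2} | ==

Converged values:
  [0] {0,3}
  [1] {0}
  [2] {0,1,2}
  [3] {1,3}
  [4] {0,1,2,3}
  [5] {1,2,3}
  [6] {0,1,2}
  [7] {}

{0,1,2,3}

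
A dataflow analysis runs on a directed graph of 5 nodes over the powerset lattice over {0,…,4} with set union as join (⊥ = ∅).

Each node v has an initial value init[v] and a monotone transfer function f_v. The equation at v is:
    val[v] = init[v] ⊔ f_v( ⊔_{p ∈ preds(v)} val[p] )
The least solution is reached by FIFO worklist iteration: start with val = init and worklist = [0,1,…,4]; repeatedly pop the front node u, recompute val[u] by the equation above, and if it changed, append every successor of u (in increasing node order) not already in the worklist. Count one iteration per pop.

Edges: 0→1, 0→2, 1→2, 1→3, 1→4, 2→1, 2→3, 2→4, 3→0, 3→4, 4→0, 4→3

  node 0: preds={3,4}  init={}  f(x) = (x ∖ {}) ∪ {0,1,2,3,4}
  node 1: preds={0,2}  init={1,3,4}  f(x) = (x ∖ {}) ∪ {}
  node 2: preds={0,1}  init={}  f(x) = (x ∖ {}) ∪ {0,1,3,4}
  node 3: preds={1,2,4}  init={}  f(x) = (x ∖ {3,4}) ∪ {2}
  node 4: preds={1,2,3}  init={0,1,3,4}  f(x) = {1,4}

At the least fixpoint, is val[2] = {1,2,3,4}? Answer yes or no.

Worklist (7 pops):
  #1 pop 0: in={0,1,3,4} → {0,1,2,3,4} (was {}); enqueue []
  #2 pop 1: in={0,1,2,3,4} → {0,1,2,3,4} (was {1,3,4}); enqueue []
  #3 pop 2: in={0,1,2,3,4} → {0,1,2,3,4} (was {}); enqueue [1]
  #4 pop 3: in={0,1,2,3,4} → {0,1,2} (was {}); enqueue [0]
  #5 pop 4: in={0,1,2,3,4} → {0,1,3,4} (no change)
  #6 pop 1: in={0,1,2,3,4} → {0,1,2,3,4} (no change)
  #7 pop 0: in={0,1,2,3,4} → {0,1,2,3,4} (no change)

Fixpoint:
  val[0] = {0,1,2,3,4}
  val[1] = {0,1,2,3,4}
  val[2] = {0,1,2,3,4}
  val[3] = {0,1,2}
  val[4] = {0,1,3,4}

no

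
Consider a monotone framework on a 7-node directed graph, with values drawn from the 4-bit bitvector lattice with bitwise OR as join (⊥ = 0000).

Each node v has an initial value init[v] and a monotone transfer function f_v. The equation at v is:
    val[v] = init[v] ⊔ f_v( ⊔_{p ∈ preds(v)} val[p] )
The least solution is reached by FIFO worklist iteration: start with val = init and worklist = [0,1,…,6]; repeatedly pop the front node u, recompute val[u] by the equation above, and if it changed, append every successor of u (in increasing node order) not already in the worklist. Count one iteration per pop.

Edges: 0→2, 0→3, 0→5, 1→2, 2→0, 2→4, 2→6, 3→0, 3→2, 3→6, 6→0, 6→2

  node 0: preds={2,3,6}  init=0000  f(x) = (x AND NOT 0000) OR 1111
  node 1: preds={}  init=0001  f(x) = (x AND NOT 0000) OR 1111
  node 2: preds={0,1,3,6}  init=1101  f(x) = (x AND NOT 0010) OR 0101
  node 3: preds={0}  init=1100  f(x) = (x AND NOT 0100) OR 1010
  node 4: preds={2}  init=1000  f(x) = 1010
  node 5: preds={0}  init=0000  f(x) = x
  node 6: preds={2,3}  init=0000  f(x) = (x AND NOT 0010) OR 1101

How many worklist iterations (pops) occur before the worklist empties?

9

Trace (9 dequeues):
  [1] u=0 | in 1101 | out 1111 | prev 0000 | push {}
  [2] u=1 | in 0000 | out 1111 | prev 0001 | push {}
  [3] u=2 | in 1111 | out 1101 | ==
  [4] u=3 | in 1111 | out 1111 | prev 1100 | push {0,2}
  [5] u=4 | in 1101 | out 1010 | prev 1000 | push {}
  [6] u=5 | in 1111 | out 1111 | prev 0000 | push {}
  [7] u=6 | in 1111 | out 1101 | prev 0000 | push {}
  [8] u=0 | in 1111 | out 1111 | ==
  [9] u=2 | in 1111 | out 1101 | ==

Converged values:
  [0] 1111
  [1] 1111
  [2] 1101
  [3] 1111
  [4] 1010
  [5] 1111
  [6] 1101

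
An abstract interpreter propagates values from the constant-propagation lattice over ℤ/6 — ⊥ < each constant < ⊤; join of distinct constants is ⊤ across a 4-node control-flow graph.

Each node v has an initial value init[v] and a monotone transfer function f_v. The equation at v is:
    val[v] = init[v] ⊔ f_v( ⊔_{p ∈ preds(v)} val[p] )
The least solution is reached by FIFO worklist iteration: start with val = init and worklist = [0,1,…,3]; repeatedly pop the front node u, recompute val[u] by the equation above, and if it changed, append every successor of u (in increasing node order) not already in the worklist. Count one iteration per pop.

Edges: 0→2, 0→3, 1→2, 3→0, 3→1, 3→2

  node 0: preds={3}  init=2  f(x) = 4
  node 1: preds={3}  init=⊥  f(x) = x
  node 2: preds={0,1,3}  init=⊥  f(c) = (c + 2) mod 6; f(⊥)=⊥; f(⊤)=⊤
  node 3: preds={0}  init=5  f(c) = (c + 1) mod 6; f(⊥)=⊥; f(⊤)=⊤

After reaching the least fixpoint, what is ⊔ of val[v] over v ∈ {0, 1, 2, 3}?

⊤

Trace (7 dequeues):
  [1] u=0 | in 5 | out ⊤ | prev 2 | push {}
  [2] u=1 | in 5 | out 5 | prev ⊥ | push {}
  [3] u=2 | in ⊤ | out ⊤ | prev ⊥ | push {}
  [4] u=3 | in ⊤ | out ⊤ | prev 5 | push {0,1,2}
  [5] u=0 | in ⊤ | out ⊤ | ==
  [6] u=1 | in ⊤ | out ⊤ | prev 5 | push {}
  [7] u=2 | in ⊤ | out ⊤ | ==

Converged values:
  [0] ⊤
  [1] ⊤
  [2] ⊤
  [3] ⊤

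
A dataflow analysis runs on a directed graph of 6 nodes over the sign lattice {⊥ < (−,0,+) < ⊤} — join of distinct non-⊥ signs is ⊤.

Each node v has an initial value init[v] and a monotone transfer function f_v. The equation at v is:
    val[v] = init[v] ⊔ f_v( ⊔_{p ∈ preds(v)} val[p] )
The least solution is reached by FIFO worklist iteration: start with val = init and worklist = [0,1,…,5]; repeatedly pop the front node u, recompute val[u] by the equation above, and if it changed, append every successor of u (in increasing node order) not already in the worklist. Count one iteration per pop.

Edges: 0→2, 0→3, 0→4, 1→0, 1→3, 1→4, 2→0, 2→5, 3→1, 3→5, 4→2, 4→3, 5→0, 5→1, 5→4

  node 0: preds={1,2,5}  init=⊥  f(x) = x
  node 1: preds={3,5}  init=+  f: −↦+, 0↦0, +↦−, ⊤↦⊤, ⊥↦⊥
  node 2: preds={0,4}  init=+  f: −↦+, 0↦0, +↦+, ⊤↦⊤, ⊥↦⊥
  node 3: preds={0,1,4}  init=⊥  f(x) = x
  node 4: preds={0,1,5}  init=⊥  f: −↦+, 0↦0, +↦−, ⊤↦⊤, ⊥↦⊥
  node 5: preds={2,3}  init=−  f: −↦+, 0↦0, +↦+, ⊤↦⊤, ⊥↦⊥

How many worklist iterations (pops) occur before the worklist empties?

Trace (12 dequeues):
  [1] u=0 | in ⊤ | out ⊤ | prev ⊥ | push {}
  [2] u=1 | in − | out + | ==
  [3] u=2 | in ⊤ | out ⊤ | prev + | push {0}
  [4] u=3 | in ⊤ | out ⊤ | prev ⊥ | push {1}
  [5] u=4 | in ⊤ | out ⊤ | prev ⊥ | push {2,3}
  [6] u=5 | in ⊤ | out ⊤ | prev − | push {4}
  [7] u=0 | in ⊤ | out ⊤ | ==
  [8] u=1 | in ⊤ | out ⊤ | prev + | push {0}
  [9] u=2 | in ⊤ | out ⊤ | ==
  [10] u=3 | in ⊤ | out ⊤ | ==
  [11] u=4 | in ⊤ | out ⊤ | ==
  [12] u=0 | in ⊤ | out ⊤ | ==

Converged values:
  [0] ⊤
  [1] ⊤
  [2] ⊤
  [3] ⊤
  [4] ⊤
  [5] ⊤

12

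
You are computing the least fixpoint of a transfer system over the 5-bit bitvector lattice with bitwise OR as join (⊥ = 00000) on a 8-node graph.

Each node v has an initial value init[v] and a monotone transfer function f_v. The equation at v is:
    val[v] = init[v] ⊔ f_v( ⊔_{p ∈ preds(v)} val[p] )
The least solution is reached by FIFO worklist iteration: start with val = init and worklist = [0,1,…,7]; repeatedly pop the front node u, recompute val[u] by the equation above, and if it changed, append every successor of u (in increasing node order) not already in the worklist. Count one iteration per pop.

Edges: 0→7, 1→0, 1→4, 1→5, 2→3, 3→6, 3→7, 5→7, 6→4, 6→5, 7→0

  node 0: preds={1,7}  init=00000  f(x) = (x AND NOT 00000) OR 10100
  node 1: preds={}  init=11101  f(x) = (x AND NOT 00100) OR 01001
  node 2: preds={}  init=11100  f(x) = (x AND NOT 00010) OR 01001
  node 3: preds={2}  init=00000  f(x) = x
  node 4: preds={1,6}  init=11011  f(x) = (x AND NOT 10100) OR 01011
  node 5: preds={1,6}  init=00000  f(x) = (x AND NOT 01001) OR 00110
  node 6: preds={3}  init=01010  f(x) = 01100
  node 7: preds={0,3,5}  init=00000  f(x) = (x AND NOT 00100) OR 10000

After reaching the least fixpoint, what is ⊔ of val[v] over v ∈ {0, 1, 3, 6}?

11111

Trace (12 dequeues):
  [1] u=0 | in 11101 | out 11101 | prev 00000 | push {}
  [2] u=1 | in 00000 | out 11101 | ==
  [3] u=2 | in 00000 | out 11101 | prev 11100 | push {}
  [4] u=3 | in 11101 | out 11101 | prev 00000 | push {}
  [5] u=4 | in 11111 | out 11011 | ==
  [6] u=5 | in 11111 | out 10110 | prev 00000 | push {}
  [7] u=6 | in 11101 | out 01110 | prev 01010 | push {4,5}
  [8] u=7 | in 11111 | out 11011 | prev 00000 | push {0}
  [9] u=4 | in 11111 | out 11011 | ==
  [10] u=5 | in 11111 | out 10110 | ==
  [11] u=0 | in 11111 | out 11111 | prev 11101 | push {7}
  [12] u=7 | in 11111 | out 11011 | ==

Converged values:
  [0] 11111
  [1] 11101
  [2] 11101
  [3] 11101
  [4] 11011
  [5] 10110
  [6] 01110
  [7] 11011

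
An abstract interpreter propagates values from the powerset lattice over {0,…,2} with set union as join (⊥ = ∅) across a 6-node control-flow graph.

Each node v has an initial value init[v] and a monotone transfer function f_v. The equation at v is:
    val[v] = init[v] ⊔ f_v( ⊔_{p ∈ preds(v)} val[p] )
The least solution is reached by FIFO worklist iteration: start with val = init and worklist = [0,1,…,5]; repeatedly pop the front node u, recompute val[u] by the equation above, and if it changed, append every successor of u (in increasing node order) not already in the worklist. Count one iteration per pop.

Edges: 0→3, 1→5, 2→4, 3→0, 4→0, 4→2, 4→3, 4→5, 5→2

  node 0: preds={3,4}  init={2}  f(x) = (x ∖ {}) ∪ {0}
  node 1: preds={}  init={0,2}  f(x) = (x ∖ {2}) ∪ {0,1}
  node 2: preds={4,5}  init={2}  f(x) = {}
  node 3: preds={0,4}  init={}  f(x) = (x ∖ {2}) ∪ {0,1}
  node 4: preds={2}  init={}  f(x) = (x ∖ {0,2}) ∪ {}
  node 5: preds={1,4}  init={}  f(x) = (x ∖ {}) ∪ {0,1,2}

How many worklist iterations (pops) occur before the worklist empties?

Trace (9 dequeues):
  [1] u=0 | in {} | out {0,2} | prev {2} | push {}
  [2] u=1 | in {} | out {0,1,2} | prev {0,2} | push {}
  [3] u=2 | in {} | out {2} | ==
  [4] u=3 | in {0,2} | out {0,1} | prev {} | push {0}
  [5] u=4 | in {2} | out {} | ==
  [6] u=5 | in {0,1,2} | out {0,1,2} | prev {} | push {2}
  [7] u=0 | in {0,1} | out {0,1,2} | prev {0,2} | push {3}
  [8] u=2 | in {0,1,2} | out {2} | ==
  [9] u=3 | in {0,1,2} | out {0,1} | ==

Converged values:
  [0] {0,1,2}
  [1] {0,1,2}
  [2] {2}
  [3] {0,1}
  [4] {}
  [5] {0,1,2}

9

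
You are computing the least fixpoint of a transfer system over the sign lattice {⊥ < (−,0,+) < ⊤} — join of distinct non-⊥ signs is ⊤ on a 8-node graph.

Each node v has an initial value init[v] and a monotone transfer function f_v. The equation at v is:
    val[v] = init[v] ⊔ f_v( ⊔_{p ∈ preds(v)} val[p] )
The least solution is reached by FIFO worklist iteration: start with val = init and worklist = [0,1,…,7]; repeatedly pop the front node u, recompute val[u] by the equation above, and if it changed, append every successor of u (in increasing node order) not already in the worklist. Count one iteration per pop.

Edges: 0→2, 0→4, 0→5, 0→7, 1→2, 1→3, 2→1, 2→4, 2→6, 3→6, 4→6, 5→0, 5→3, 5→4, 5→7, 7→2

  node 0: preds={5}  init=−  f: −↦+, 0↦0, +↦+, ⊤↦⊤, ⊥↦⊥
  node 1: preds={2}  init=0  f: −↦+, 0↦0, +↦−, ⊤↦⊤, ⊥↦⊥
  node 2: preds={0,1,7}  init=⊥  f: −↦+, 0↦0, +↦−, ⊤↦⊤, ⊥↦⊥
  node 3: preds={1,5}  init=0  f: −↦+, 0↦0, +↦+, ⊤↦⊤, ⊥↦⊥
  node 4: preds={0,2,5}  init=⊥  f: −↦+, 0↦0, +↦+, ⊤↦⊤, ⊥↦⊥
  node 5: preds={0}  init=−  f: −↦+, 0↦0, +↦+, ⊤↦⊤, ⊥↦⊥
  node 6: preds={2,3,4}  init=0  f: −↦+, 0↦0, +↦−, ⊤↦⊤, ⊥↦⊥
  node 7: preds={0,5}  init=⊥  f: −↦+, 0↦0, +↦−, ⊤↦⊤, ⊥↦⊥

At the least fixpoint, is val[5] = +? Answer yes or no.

Iteration log — 13 steps:
  step 1. node 0  ⊔preds=−  new=⊤  old=−  +wl: 
  step 2. node 1  ⊔preds=⊥  new=0  stable
  step 3. node 2  ⊔preds=⊤  new=⊤  old=⊥  +wl: 1
  step 4. node 3  ⊔preds=⊤  new=⊤  old=0  +wl: 
  step 5. node 4  ⊔preds=⊤  new=⊤  old=⊥  +wl: 
  step 6. node 5  ⊔preds=⊤  new=⊤  old=−  +wl: 0,3,4
  step 7. node 6  ⊔preds=⊤  new=⊤  old=0  +wl: 
  step 8. node 7  ⊔preds=⊤  new=⊤  old=⊥  +wl: 2
  step 9. node 1  ⊔preds=⊤  new=⊤  old=0  +wl: 
  step 10. node 0  ⊔preds=⊤  new=⊤  stable
  step 11. node 3  ⊔preds=⊤  new=⊤  stable
  step 12. node 4  ⊔preds=⊤  new=⊤  stable
  step 13. node 2  ⊔preds=⊤  new=⊤  stable

Least fixpoint reached:
  node 0: ⊤
  node 1: ⊤
  node 2: ⊤
  node 3: ⊤
  node 4: ⊤
  node 5: ⊤
  node 6: ⊤
  node 7: ⊤

no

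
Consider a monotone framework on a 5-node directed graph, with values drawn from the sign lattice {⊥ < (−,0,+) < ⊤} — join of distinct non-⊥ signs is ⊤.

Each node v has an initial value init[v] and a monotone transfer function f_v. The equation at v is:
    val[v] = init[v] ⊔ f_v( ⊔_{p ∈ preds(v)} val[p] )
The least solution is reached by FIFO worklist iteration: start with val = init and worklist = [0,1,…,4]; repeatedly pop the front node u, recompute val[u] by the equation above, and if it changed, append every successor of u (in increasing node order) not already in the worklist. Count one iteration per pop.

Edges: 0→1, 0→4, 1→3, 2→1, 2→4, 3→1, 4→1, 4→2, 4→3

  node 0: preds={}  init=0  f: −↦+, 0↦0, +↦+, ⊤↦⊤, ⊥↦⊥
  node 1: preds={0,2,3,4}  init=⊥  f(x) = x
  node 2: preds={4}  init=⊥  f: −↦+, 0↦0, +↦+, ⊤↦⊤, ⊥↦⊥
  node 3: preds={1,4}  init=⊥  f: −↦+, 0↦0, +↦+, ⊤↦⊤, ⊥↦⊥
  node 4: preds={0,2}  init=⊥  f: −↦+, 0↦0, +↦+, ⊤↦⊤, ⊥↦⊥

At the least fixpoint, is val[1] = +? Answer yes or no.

no

Trace (10 dequeues):
  [1] u=0 | in ⊥ | out 0 | ==
  [2] u=1 | in 0 | out 0 | prev ⊥ | push {}
  [3] u=2 | in ⊥ | out ⊥ | ==
  [4] u=3 | in 0 | out 0 | prev ⊥ | push {1}
  [5] u=4 | in 0 | out 0 | prev ⊥ | push {2,3}
  [6] u=1 | in 0 | out 0 | ==
  [7] u=2 | in 0 | out 0 | prev ⊥ | push {1,4}
  [8] u=3 | in 0 | out 0 | ==
  [9] u=1 | in 0 | out 0 | ==
  [10] u=4 | in 0 | out 0 | ==

Converged values:
  [0] 0
  [1] 0
  [2] 0
  [3] 0
  [4] 0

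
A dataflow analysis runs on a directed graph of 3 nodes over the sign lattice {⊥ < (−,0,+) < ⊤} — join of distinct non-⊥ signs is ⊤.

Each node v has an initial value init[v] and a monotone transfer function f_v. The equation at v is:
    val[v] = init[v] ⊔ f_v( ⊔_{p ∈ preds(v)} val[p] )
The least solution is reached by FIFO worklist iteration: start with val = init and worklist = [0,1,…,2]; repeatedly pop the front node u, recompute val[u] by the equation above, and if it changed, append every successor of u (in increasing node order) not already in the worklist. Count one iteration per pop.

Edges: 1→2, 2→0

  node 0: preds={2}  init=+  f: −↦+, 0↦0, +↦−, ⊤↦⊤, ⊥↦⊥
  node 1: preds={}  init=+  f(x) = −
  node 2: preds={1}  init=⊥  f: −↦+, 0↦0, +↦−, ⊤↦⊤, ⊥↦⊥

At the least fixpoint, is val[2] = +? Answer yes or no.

Trace (4 dequeues):
  [1] u=0 | in ⊥ | out + | ==
  [2] u=1 | in ⊥ | out ⊤ | prev + | push {}
  [3] u=2 | in ⊤ | out ⊤ | prev ⊥ | push {0}
  [4] u=0 | in ⊤ | out ⊤ | prev + | push {}

Converged values:
  [0] ⊤
  [1] ⊤
  [2] ⊤

no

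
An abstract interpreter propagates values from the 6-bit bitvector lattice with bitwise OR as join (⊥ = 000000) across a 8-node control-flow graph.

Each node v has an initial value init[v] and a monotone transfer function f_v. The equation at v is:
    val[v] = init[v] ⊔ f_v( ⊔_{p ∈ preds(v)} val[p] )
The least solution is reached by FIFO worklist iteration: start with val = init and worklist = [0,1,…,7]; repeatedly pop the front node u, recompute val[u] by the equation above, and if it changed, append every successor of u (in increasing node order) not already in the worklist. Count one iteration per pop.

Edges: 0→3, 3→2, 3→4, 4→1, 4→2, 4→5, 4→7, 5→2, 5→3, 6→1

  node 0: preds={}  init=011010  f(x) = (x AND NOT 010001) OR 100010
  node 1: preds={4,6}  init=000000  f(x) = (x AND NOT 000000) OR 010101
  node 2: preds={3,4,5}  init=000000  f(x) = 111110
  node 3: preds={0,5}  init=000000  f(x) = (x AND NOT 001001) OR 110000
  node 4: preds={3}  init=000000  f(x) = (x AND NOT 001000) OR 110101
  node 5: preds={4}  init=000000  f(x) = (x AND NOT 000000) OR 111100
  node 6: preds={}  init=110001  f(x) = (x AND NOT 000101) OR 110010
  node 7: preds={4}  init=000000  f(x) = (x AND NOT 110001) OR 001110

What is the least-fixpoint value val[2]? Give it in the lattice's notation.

111110

Worklist (13 pops):
  #1 pop 0: in=000000 → 111010 (was 011010); enqueue []
  #2 pop 1: in=110001 → 110101 (was 000000); enqueue []
  #3 pop 2: in=000000 → 111110 (was 000000); enqueue []
  #4 pop 3: in=111010 → 110010 (was 000000); enqueue [2]
  #5 pop 4: in=110010 → 110111 (was 000000); enqueue [1]
  #6 pop 5: in=110111 → 111111 (was 000000); enqueue [3]
  #7 pop 6: in=000000 → 110011 (was 110001); enqueue []
  #8 pop 7: in=110111 → 001110 (was 000000); enqueue []
  #9 pop 2: in=111111 → 111110 (no change)
  #10 pop 1: in=110111 → 110111 (was 110101); enqueue []
  #11 pop 3: in=111111 → 110110 (was 110010); enqueue [2,4]
  #12 pop 2: in=111111 → 111110 (no change)
  #13 pop 4: in=110110 → 110111 (no change)

Fixpoint:
  val[0] = 111010
  val[1] = 110111
  val[2] = 111110
  val[3] = 110110
  val[4] = 110111
  val[5] = 111111
  val[6] = 110011
  val[7] = 001110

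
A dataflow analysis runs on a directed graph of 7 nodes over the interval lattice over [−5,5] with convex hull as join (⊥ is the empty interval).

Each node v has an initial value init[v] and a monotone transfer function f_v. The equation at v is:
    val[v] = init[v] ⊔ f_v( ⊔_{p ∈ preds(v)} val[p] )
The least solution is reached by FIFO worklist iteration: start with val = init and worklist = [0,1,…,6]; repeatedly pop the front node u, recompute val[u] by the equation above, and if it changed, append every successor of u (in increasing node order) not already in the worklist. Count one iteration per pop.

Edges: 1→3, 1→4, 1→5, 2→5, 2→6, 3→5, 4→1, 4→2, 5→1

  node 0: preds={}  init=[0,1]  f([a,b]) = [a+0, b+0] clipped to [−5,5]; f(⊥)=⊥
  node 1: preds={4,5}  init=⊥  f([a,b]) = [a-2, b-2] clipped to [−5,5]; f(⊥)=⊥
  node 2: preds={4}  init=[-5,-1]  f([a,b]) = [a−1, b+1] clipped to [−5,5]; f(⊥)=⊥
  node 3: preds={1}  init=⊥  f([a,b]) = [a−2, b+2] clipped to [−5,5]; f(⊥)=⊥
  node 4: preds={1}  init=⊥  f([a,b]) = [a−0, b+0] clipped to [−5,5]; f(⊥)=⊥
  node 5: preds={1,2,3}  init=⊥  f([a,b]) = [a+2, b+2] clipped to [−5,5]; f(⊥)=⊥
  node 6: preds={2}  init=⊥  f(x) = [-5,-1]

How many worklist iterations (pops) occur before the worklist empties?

Trace (27 dequeues):
  [1] u=0 | in ⊥ | out [0,1] | ==
  [2] u=1 | in ⊥ | out ⊥ | ==
  [3] u=2 | in ⊥ | out [-5,-1] | ==
  [4] u=3 | in ⊥ | out ⊥ | ==
  [5] u=4 | in ⊥ | out ⊥ | ==
  [6] u=5 | in [-5,-1] | out [-3,1] | prev ⊥ | push {1}
  [7] u=6 | in [-5,-1] | out [-5,-1] | prev ⊥ | push {}
  [8] u=1 | in [-3,1] | out [-5,-1] | prev ⊥ | push {3,4,5}
  [9] u=3 | in [-5,-1] | out [-5,1] | prev ⊥ | push {}
  [10] u=4 | in [-5,-1] | out [-5,-1] | prev ⊥ | push {1,2}
  [11] u=5 | in [-5,1] | out [-3,3] | prev [-3,1] | push {}
  [12] u=1 | in [-5,3] | out [-5,1] | prev [-5,-1] | push {3,4,5}
  [13] u=2 | in [-5,-1] | out [-5,0] | prev [-5,-1] | push {6}
  [14] u=3 | in [-5,1] | out [-5,3] | prev [-5,1] | push {}
  [15] u=4 | in [-5,1] | out [-5,1] | prev [-5,-1] | push {1,2}
  [16] u=5 | in [-5,3] | out [-3,5] | prev [-3,3] | push {}
  [17] u=6 | in [-5,0] | out [-5,-1] | ==
  [18] u=1 | in [-5,5] | out [-5,3] | prev [-5,1] | push {3,4,5}
  [19] u=2 | in [-5,1] | out [-5,2] | prev [-5,0] | push {6}
  [20] u=3 | in [-5,3] | out [-5,5] | prev [-5,3] | push {}
  [21] u=4 | in [-5,3] | out [-5,3] | prev [-5,1] | push {1,2}
  [22] u=5 | in [-5,5] | out [-3,5] | ==
  [23] u=6 | in [-5,2] | out [-5,-1] | ==
  [24] u=1 | in [-5,5] | out [-5,3] | ==
  [25] u=2 | in [-5,3] | out [-5,4] | prev [-5,2] | push {5,6}
  [26] u=5 | in [-5,5] | out [-3,5] | ==
  [27] u=6 | in [-5,4] | out [-5,-1] | ==

Converged values:
  [0] [0,1]
  [1] [-5,3]
  [2] [-5,4]
  [3] [-5,5]
  [4] [-5,3]
  [5] [-3,5]
  [6] [-5,-1]

27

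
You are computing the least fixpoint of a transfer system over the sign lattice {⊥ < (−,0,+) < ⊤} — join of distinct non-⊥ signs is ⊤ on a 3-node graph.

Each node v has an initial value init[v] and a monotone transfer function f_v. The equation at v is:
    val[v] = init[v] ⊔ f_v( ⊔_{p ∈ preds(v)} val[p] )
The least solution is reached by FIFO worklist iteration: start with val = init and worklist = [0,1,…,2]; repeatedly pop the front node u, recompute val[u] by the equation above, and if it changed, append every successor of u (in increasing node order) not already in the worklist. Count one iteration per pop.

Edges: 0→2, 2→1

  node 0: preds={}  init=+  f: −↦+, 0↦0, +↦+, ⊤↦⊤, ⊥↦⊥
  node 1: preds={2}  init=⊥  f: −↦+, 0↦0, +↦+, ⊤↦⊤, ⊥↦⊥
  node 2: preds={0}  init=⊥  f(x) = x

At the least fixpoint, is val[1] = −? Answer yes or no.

Trace (4 dequeues):
  [1] u=0 | in ⊥ | out + | ==
  [2] u=1 | in ⊥ | out ⊥ | ==
  [3] u=2 | in + | out + | prev ⊥ | push {1}
  [4] u=1 | in + | out + | prev ⊥ | push {}

Converged values:
  [0] +
  [1] +
  [2] +

no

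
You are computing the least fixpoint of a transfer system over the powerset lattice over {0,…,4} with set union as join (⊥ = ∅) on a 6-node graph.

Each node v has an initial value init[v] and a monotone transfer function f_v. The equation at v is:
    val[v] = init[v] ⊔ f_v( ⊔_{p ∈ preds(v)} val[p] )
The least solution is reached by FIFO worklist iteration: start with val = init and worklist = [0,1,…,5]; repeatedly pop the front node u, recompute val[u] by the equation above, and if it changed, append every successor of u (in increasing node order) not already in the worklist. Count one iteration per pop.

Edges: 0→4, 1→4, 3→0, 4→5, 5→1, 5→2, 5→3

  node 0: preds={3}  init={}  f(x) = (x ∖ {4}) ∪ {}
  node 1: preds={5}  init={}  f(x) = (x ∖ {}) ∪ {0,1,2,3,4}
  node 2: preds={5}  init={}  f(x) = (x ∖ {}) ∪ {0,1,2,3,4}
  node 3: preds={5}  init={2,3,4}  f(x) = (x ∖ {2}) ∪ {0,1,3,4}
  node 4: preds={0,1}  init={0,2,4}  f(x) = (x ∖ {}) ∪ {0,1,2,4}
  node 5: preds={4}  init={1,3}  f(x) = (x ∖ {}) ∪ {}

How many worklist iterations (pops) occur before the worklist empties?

11

Worklist (11 pops):
  #1 pop 0: in={2,3,4} → {2,3} (was {}); enqueue []
  #2 pop 1: in={1,3} → {0,1,2,3,4} (was {}); enqueue []
  #3 pop 2: in={1,3} → {0,1,2,3,4} (was {}); enqueue []
  #4 pop 3: in={1,3} → {0,1,2,3,4} (was {2,3,4}); enqueue [0]
  #5 pop 4: in={0,1,2,3,4} → {0,1,2,3,4} (was {0,2,4}); enqueue []
  #6 pop 5: in={0,1,2,3,4} → {0,1,2,3,4} (was {1,3}); enqueue [1,2,3]
  #7 pop 0: in={0,1,2,3,4} → {0,1,2,3} (was {2,3}); enqueue [4]
  #8 pop 1: in={0,1,2,3,4} → {0,1,2,3,4} (no change)
  #9 pop 2: in={0,1,2,3,4} → {0,1,2,3,4} (no change)
  #10 pop 3: in={0,1,2,3,4} → {0,1,2,3,4} (no change)
  #11 pop 4: in={0,1,2,3,4} → {0,1,2,3,4} (no change)

Fixpoint:
  val[0] = {0,1,2,3}
  val[1] = {0,1,2,3,4}
  val[2] = {0,1,2,3,4}
  val[3] = {0,1,2,3,4}
  val[4] = {0,1,2,3,4}
  val[5] = {0,1,2,3,4}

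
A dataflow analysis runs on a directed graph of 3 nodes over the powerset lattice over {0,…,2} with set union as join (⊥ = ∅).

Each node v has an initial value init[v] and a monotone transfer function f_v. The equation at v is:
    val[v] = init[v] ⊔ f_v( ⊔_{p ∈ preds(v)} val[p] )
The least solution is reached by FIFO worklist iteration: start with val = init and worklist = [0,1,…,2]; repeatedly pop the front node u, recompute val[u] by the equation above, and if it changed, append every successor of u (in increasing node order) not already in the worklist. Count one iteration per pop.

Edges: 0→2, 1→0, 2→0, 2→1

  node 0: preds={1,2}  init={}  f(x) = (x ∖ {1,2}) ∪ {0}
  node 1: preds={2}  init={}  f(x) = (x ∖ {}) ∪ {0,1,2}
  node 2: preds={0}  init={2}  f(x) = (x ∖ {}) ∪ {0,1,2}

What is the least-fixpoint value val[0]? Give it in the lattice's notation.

{0}

Trace (5 dequeues):
  [1] u=0 | in {2} | out {0} | prev {} | push {}
  [2] u=1 | in {2} | out {0,1,2} | prev {} | push {0}
  [3] u=2 | in {0} | out {0,1,2} | prev {2} | push {1}
  [4] u=0 | in {0,1,2} | out {0} | ==
  [5] u=1 | in {0,1,2} | out {0,1,2} | ==

Converged values:
  [0] {0}
  [1] {0,1,2}
  [2] {0,1,2}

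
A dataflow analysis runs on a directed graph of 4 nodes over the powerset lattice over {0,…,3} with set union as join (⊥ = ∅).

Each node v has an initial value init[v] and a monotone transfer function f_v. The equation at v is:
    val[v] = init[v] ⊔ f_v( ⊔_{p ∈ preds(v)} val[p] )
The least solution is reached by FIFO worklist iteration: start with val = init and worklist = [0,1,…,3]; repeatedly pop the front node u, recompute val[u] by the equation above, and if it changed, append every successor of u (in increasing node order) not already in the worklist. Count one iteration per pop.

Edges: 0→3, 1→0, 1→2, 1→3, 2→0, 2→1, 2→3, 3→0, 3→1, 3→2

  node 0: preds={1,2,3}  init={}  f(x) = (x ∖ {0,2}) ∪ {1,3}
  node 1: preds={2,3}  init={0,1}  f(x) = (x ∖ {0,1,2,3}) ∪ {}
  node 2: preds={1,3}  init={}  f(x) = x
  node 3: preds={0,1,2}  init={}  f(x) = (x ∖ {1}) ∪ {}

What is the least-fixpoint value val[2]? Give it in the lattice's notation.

{0,1,3}

Trace (10 dequeues):
  [1] u=0 | in {0,1} | out {1,3} | prev {} | push {}
  [2] u=1 | in {} | out {0,1} | ==
  [3] u=2 | in {0,1} | out {0,1} | prev {} | push {0,1}
  [4] u=3 | in {0,1,3} | out {0,3} | prev {} | push {2}
  [5] u=0 | in {0,1,3} | out {1,3} | ==
  [6] u=1 | in {0,1,3} | out {0,1} | ==
  [7] u=2 | in {0,1,3} | out {0,1,3} | prev {0,1} | push {0,1,3}
  [8] u=0 | in {0,1,3} | out {1,3} | ==
  [9] u=1 | in {0,1,3} | out {0,1} | ==
  [10] u=3 | in {0,1,3} | out {0,3} | ==

Converged values:
  [0] {1,3}
  [1] {0,1}
  [2] {0,1,3}
  [3] {0,3}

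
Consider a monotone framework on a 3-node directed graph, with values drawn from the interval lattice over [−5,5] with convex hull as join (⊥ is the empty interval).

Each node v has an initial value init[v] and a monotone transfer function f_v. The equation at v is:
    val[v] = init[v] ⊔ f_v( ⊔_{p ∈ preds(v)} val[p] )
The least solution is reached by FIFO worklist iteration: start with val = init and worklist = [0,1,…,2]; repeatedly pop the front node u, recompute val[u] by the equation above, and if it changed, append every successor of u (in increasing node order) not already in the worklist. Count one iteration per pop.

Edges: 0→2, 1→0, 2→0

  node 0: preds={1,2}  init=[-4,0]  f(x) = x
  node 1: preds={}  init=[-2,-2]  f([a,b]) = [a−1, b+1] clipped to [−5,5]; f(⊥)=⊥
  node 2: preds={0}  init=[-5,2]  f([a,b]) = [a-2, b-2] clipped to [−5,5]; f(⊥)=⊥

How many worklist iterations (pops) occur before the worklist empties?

Trace (3 dequeues):
  [1] u=0 | in [-5,2] | out [-5,2] | prev [-4,0] | push {}
  [2] u=1 | in ⊥ | out [-2,-2] | ==
  [3] u=2 | in [-5,2] | out [-5,2] | ==

Converged values:
  [0] [-5,2]
  [1] [-2,-2]
  [2] [-5,2]

3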